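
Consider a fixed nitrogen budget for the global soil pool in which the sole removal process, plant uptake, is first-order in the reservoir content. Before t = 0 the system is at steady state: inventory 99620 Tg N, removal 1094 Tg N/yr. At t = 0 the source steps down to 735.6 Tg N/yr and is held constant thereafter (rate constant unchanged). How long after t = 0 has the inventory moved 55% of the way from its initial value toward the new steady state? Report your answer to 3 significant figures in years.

72.7 yr

τ = M₀/F₀ = 99620/1094 = 91.06 yr.
The remaining gap fraction is e^(−t/τ); 55% covered ⇒ e^(−t/τ) = 0.450.
t = −τ ln(0.450) = 91.06 × 0.7985 = 72.71 yr.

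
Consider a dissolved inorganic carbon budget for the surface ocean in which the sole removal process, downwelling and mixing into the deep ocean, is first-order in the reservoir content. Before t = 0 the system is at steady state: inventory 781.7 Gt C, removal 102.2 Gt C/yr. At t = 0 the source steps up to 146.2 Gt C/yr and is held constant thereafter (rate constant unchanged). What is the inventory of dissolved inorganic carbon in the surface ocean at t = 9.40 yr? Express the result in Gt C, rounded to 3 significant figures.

1020 Gt C

The sink rate constant is k = F₀/M₀ = 102.2/781.7 = 0.1307 yr⁻¹.
Solving dM/dt = F₁ − kM with M(0) = M₀ gives M(t) = F₁/k + (M₀ − F₁/k)·e^(−kt).
F₁/k = 146.2/0.1307 = 1118.2 Gt C; kt = 0.1307 × 9.40 = 1.229, e^(−kt) = 0.2926.
M(9.40) = 1118.2 + (781.7 − 1118.2) × 0.2926 = 1118.2 − 98.47 = 1019.8 Gt C.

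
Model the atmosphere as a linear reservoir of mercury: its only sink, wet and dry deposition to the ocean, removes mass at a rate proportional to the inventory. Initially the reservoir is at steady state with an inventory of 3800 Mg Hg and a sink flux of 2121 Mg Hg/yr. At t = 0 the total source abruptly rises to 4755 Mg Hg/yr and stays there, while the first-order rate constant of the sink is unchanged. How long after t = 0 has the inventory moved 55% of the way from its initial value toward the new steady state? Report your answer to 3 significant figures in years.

1.43 yr

τ = M₀/F₀ = 3800/2121 = 1.792 yr.
The remaining gap fraction is e^(−t/τ); 55% covered ⇒ e^(−t/τ) = 0.450.
t = −τ ln(0.450) = 1.792 × 0.7985 = 1.431 yr.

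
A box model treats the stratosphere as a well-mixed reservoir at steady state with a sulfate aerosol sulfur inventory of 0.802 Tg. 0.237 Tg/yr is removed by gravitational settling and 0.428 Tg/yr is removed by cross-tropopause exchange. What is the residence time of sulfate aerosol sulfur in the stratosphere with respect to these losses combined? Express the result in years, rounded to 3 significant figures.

Total removal = 0.2370 + 0.4280 = 0.66500 Tg/yr.
τ = M / ΣF_out = 0.802 / 0.66500 = 1.206 yr.

1.21 yr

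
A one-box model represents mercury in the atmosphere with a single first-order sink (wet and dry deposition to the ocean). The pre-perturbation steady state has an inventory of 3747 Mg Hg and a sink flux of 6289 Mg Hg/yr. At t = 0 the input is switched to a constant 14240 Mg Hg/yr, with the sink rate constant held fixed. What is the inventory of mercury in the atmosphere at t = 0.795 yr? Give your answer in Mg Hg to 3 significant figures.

7240 Mg Hg

The sink rate constant is k = F₀/M₀ = 6289/3747 = 1.678 yr⁻¹.
Solving dM/dt = F₁ − kM with M(0) = M₀ gives M(t) = F₁/k + (M₀ − F₁/k)·e^(−kt).
F₁/k = 14240/1.678 = 8484.2 Mg Hg; kt = 1.678 × 0.795 = 1.334, e^(−kt) = 0.2633.
M(0.795) = 8484.2 + (3747 − 8484.2) × 0.2633 = 8484.2 − 1247 = 7236.8 Mg Hg.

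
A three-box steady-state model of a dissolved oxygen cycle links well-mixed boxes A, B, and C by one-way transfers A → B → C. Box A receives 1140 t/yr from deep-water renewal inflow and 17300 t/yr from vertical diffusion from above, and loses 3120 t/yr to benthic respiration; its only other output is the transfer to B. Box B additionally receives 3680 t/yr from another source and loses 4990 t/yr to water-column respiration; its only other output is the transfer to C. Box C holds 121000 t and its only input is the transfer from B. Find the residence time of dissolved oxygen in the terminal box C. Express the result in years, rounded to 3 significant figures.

Box A: F(A→B) = (1140 + 17300) − 3120 = 15320 t/yr.
Box B: F(B→C) = (15320 + 3680) − 4990 = 14010 t/yr.
Box C throughput = its input = 14010 t/yr; τ = 121000 / 14010 = 8.637 yr.

8.64 yr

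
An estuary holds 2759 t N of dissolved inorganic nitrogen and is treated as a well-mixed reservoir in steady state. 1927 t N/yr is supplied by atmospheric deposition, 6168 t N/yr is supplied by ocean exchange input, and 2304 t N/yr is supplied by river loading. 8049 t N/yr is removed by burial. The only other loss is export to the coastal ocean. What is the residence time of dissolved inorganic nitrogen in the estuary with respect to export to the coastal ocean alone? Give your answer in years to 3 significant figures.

1.17 yr

At steady state ΣF_in = ΣF_out.
ΣF_in = 1927 + 6168 + 2304 = 10399 t N/yr.
Export to the coastal ocean flux = ΣF_in − (8049) = 10399 − 8049 = 2350 t N/yr.
τ = M / F = 2759 / 2350 = 1.174 yr.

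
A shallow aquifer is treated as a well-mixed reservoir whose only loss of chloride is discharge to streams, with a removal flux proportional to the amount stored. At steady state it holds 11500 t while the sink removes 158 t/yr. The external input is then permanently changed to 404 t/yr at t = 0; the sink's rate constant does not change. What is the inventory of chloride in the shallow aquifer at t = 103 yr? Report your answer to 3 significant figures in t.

Residence time τ = M₀/F₀ = 72.78 yr. The eventual steady state is M_∞ = M₀·(F₁/F₀) = 11500 × 404/158 = 29405 t.
The anomaly ΔM(t) = M(t) − M_∞ decays as ΔM₀·e^(−t/τ) with ΔM₀ = 11500 − 29405 = −17910 t.
At t = 103 yr, e^(−t/τ) = e^(−1.415) = 0.2429, so ΔM = −4349 t and M = 29405 − 4349 = 25056 t.

25100 t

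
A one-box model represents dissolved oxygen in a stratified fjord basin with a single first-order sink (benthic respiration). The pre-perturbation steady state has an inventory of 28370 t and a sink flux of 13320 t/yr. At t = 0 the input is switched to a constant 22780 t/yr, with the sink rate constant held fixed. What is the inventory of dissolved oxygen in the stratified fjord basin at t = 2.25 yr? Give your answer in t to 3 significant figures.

41500 t

The sink rate constant is k = F₀/M₀ = 13320/28370 = 0.4695 yr⁻¹.
Solving dM/dt = F₁ − kM with M(0) = M₀ gives M(t) = F₁/k + (M₀ − F₁/k)·e^(−kt).
F₁/k = 22780/0.4695 = 48519 t; kt = 0.4695 × 2.25 = 1.056, e^(−kt) = 0.3477.
M(2.25) = 48519 + (28370 − 48519) × 0.3477 = 48519 − 7006 = 41513 t.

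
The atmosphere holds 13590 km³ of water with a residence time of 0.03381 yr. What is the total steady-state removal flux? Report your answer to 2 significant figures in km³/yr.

F = M / τ = 13590 / 0.03381 = 402000 km³/yr.

400000 km³/yr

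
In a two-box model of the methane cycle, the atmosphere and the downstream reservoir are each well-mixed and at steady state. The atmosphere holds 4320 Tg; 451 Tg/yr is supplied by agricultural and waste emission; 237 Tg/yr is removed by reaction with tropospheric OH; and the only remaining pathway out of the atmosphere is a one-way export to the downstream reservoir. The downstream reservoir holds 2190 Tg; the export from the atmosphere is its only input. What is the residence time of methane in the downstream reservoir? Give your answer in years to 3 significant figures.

Balance the atmosphere: ΣF_in = 451.00 Tg/yr.
Export to the downstream reservoir = ΣF_in − (237) = 214.00 Tg/yr.
At steady state the output of the downstream reservoir equals its input, 214.00 Tg/yr.
τ = M / F = 2190 / 214.00 = 10.23 yr.

10.2 yr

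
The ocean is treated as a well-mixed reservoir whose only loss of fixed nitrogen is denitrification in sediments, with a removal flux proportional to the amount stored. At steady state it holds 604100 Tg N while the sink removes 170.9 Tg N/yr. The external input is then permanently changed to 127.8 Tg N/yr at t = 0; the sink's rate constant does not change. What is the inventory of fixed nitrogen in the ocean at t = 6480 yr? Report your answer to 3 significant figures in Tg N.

The sink rate constant is k = F₀/M₀ = 170.9/604100 = 0.0002829 yr⁻¹.
Solving dM/dt = F₁ − kM with M(0) = M₀ gives M(t) = F₁/k + (M₀ − F₁/k)·e^(−kt).
F₁/k = 127.8/0.0002829 = 451750 Tg N; kt = 0.0002829 × 6480 = 1.833, e^(−kt) = 0.1599.
M(6480) = 451750 + (604100 − 451750) × 0.1599 = 451750 + 24360 = 476110 Tg N.

476000 Tg N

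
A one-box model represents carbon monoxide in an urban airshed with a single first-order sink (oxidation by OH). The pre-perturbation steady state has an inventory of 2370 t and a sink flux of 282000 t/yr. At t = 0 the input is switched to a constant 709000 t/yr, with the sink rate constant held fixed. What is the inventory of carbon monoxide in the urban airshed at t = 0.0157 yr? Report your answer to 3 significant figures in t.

5400 t

τ = M₀/F₀ = 2370/282000 = 0.008404 yr; rate constant k = 1/τ.
New steady state M_∞ = F₁/k = F₁·τ = 709000 × 0.008404 = 5958.6 t.
M(t) = M_∞ + (M₀ − M_∞)·e^(−t/τ); t/τ = 0.0157/0.008404 = 1.868, so e^(−t/τ) = 0.1544.
M(t) = 5958.6 − 3589 × 0.1544 = 5404.5 t.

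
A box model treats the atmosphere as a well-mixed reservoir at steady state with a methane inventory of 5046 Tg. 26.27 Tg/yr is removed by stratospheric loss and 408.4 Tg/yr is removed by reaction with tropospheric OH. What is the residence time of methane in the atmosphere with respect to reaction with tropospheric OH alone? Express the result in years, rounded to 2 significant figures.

Residence time with respect to a single sink: τ = M / F_sink.
τ = 5046 / 408.4 = 12.36 yr.

12 yr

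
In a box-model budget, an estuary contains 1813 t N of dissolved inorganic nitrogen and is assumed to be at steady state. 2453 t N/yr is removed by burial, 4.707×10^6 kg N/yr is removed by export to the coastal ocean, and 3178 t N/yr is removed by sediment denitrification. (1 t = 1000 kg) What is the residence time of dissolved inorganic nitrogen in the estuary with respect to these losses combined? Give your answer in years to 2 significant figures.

Convert the export to the coastal ocean flux: 4.707×10^6 kg N/yr = 4707 t N/yr.
Total removal = 2453 + 4707 + 3178 = 10338 t N/yr.
τ = M / ΣF_out = 1813 / 10338 = 0.1754 yr.

0.18 yr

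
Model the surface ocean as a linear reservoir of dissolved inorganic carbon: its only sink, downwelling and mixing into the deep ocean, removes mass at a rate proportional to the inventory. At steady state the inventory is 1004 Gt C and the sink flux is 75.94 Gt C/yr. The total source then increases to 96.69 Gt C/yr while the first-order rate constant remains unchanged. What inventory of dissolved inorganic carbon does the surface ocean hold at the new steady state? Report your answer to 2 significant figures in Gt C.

Rate constant k = F/M = 75.94 / 1004 = 0.07564 yr⁻¹.
At the new steady state, source = k·M_new ⇒ M_new = 96.69 / 0.07564 = 1278 Gt C.
(Equivalently M_new = M × F_new/F_old = 1004 × 96.69/75.94.)

1300 Gt C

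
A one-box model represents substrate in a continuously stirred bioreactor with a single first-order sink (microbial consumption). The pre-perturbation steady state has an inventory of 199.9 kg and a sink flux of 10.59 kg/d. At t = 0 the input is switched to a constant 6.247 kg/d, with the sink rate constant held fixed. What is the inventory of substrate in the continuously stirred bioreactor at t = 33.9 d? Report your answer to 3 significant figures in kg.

132 kg

The sink rate constant is k = F₀/M₀ = 10.59/199.9 = 0.05298 d⁻¹.
Solving dM/dt = F₁ − kM with M(0) = M₀ gives M(t) = F₁/k + (M₀ − F₁/k)·e^(−kt).
F₁/k = 6.247/0.05298 = 117.92 kg; kt = 0.05298 × 33.9 = 1.796, e^(−kt) = 0.1660.
M(33.9) = 117.92 + (199.9 − 117.92) × 0.1660 = 117.92 + 13.61 = 131.53 kg.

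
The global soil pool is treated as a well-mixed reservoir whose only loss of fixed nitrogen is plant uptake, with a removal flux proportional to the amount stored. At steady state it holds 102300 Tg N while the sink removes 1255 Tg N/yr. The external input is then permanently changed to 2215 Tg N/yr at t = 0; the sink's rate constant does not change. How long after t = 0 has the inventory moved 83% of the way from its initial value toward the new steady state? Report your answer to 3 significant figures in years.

τ = M₀/F₀ = 102300/1255 = 81.51 yr.
The remaining gap fraction is e^(−t/τ); 83% covered ⇒ e^(−t/τ) = 0.170.
t = −τ ln(0.170) = 81.51 × 1.772 = 144.4 yr.

144 yr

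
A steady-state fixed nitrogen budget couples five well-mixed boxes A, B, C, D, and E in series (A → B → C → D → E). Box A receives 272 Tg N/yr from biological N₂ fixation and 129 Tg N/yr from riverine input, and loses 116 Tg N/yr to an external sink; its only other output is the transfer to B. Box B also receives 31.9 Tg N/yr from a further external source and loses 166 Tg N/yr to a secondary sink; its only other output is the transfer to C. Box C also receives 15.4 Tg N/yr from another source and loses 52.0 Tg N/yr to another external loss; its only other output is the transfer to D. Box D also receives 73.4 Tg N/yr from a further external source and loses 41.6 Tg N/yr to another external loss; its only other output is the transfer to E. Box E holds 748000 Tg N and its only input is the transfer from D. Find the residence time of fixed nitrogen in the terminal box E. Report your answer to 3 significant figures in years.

Box A: F(A→B) = (272 + 129) − 116 = 285.00 Tg N/yr.
Box B: F(B→C) = (285.00 + 31.9) − 166 = 150.90 Tg N/yr.
Box C: F(C→D) = (150.90 + 15.4) − 52.0 = 114.30 Tg N/yr.
Box D: F(D→E) = (114.30 + 73.4) − 41.6 = 146.10 Tg N/yr.
Box E throughput = its input = 146.10 Tg N/yr; τ = 748000 / 146.10 = 5120 yr.

5120 yr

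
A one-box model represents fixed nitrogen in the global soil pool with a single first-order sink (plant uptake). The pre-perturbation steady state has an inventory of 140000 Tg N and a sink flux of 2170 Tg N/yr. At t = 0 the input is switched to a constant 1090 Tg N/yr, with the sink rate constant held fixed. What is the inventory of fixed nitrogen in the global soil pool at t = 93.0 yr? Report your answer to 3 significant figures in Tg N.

86800 Tg N

The sink rate constant is k = F₀/M₀ = 2170/140000 = 0.01550 yr⁻¹.
Solving dM/dt = F₁ − kM with M(0) = M₀ gives M(t) = F₁/k + (M₀ − F₁/k)·e^(−kt).
F₁/k = 1090/0.01550 = 70323 Tg N; kt = 0.01550 × 93.0 = 1.442, e^(−kt) = 0.2366.
M(93.0) = 70323 + (140000 − 70323) × 0.2366 = 70323 + 16480 = 86806 Tg N.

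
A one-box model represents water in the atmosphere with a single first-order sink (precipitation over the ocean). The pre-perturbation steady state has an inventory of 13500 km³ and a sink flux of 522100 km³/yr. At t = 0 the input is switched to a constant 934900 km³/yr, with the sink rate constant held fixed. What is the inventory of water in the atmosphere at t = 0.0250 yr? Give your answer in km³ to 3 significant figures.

Residence time τ = M₀/F₀ = 0.02586 yr. The eventual steady state is M_∞ = M₀·(F₁/F₀) = 13500 × 934900/522100 = 24174 km³.
The anomaly ΔM(t) = M(t) − M_∞ decays as ΔM₀·e^(−t/τ) with ΔM₀ = 13500 − 24174 = −10670 km³.
At t = 0.0250 yr, e^(−t/τ) = e^(−0.9669) = 0.3803, so ΔM = −4059 km³ and M = 24174 − 4059 = 20115 km³.

20100 km³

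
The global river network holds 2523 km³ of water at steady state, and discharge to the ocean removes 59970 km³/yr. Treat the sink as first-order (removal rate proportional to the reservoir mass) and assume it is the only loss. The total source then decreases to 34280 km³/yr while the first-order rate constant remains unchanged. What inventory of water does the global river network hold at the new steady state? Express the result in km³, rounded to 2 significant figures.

Rate constant k = F/M = 59970 / 2523 = 23.77 yr⁻¹.
At the new steady state, source = k·M_new ⇒ M_new = 34280 / 23.77 = 1442 km³.
(Equivalently M_new = M × F_new/F_old = 2523 × 34280/59970.)

1400 km³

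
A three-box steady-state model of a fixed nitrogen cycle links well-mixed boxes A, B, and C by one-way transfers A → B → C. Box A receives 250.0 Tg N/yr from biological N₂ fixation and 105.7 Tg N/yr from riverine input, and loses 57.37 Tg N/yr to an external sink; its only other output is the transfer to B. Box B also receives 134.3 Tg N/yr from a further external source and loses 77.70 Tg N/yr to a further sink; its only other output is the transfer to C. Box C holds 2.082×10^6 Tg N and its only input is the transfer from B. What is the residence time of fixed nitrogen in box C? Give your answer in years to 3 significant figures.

5870 yr

Box A: F(A→B) = (250.0 + 105.7) − 57.37 = 298.33 Tg N/yr.
Box B: F(B→C) = (298.33 + 134.3) − 77.70 = 354.93 Tg N/yr.
Box C throughput = its input = 354.93 Tg N/yr; τ = 2.082×10^6 / 354.93 = 5866 yr.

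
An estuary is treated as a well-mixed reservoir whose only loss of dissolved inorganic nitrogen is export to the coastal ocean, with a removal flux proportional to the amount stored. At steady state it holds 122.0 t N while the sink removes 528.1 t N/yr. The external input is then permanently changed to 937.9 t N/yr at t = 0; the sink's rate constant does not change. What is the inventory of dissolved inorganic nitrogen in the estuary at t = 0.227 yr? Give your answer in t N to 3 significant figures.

181 t N

Residence time τ = M₀/F₀ = 0.2310 yr. The eventual steady state is M_∞ = M₀·(F₁/F₀) = 122.0 × 937.9/528.1 = 216.67 t N.
The anomaly ΔM(t) = M(t) − M_∞ decays as ΔM₀·e^(−t/τ) with ΔM₀ = 122.0 − 216.67 = −94.67 t N.
At t = 0.227 yr, e^(−t/τ) = e^(−0.9826) = 0.3743, so ΔM = −35.44 t N and M = 216.67 − 35.44 = 181.23 t N.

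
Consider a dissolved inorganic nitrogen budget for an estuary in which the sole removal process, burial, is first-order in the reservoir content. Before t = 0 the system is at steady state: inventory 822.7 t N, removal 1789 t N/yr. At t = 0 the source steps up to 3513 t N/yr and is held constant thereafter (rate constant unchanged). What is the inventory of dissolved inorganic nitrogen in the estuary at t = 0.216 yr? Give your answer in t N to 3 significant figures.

1120 t N

τ = M₀/F₀ = 822.7/1789 = 0.4599 yr; rate constant k = 1/τ.
New steady state M_∞ = F₁/k = F₁·τ = 3513 × 0.4599 = 1615.5 t N.
M(t) = M_∞ + (M₀ − M_∞)·e^(−t/τ); t/τ = 0.216/0.4599 = 0.4697, so e^(−t/τ) = 0.6252.
M(t) = 1615.5 − 792.8 × 0.6252 = 1119.9 t N.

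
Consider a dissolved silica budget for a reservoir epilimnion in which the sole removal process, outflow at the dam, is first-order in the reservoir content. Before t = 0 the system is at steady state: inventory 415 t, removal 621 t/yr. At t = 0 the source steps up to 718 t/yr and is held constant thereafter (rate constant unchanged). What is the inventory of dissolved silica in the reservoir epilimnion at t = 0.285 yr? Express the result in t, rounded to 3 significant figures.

τ = M₀/F₀ = 415/621 = 0.6683 yr; rate constant k = 1/τ.
New steady state M_∞ = F₁/k = F₁·τ = 718 × 0.6683 = 479.82 t.
M(t) = M_∞ + (M₀ − M_∞)·e^(−t/τ); t/τ = 0.285/0.6683 = 0.4265, so e^(−t/τ) = 0.6528.
M(t) = 479.82 − 64.82 × 0.6528 = 437.51 t.

438 t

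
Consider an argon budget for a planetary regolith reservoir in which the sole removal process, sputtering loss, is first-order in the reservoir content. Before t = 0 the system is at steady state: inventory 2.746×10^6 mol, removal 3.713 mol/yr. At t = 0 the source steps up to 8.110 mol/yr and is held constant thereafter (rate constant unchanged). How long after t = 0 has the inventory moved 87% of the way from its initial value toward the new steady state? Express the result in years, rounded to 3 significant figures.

τ = M₀/F₀ = 2.746×10^6/3.713 = 739600 yr.
The remaining gap fraction is e^(−t/τ); 87% covered ⇒ e^(−t/τ) = 0.130.
t = −τ ln(0.130) = 739600 × 2.040 = 1.509×10^6 yr.

1.51×10^6 yr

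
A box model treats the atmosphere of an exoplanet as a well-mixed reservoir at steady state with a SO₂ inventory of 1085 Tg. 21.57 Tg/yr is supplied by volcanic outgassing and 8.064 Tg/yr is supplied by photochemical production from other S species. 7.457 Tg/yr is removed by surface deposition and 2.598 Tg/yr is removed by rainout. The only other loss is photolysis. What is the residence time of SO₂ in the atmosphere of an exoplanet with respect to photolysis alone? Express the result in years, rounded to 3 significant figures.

55.4 yr

At steady state ΣF_in = ΣF_out.
ΣF_in = 21.57 + 8.064 = 29.634 Tg/yr.
Photolysis flux = ΣF_in − (7.457 + 2.598) = 29.634 − 10.05 = 19.58 Tg/yr.
τ = M / F = 1085 / 19.58 = 55.42 yr.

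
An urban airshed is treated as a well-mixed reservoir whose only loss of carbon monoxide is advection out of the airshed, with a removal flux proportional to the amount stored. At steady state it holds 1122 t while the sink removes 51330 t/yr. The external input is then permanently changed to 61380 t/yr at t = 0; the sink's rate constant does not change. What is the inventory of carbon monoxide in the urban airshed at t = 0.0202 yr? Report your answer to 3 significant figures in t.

1250 t

τ = M₀/F₀ = 1122/51330 = 0.02186 yr; rate constant k = 1/τ.
New steady state M_∞ = F₁/k = F₁·τ = 61380 × 0.02186 = 1341.7 t.
M(t) = M_∞ + (M₀ − M_∞)·e^(−t/τ); t/τ = 0.0202/0.02186 = 0.9241, so e^(−t/τ) = 0.3969.
M(t) = 1341.7 − 219.7 × 0.3969 = 1254.5 t.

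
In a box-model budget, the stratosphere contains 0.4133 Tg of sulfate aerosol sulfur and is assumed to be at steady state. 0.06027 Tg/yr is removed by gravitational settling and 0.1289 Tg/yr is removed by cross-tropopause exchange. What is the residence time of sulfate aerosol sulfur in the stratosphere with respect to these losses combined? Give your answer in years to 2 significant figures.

2.2 yr

Total removal = 0.06027 + 0.1289 = 0.18917 Tg/yr.
τ = M / ΣF_out = 0.4133 / 0.18917 = 2.185 yr.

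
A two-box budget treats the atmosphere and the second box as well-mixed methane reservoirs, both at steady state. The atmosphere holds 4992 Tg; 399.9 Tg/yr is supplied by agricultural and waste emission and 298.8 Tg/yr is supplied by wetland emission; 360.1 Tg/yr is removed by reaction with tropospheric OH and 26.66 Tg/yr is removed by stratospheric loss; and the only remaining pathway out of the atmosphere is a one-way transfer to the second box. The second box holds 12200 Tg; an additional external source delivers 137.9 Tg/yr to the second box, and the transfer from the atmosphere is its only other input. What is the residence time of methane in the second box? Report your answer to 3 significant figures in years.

Balance the atmosphere: ΣF_in = 399.9 + 298.8 = 698.70 Tg/yr.
Transfer to the second box = ΣF_in − (360.1 + 26.66) = 311.94 Tg/yr.
Total input to the second box = 311.94 + 137.9 = 449.84 Tg/yr; at steady state this equals its total output.
τ = M / F = 12200 / 449.84 = 27.12 yr.

27.1 yr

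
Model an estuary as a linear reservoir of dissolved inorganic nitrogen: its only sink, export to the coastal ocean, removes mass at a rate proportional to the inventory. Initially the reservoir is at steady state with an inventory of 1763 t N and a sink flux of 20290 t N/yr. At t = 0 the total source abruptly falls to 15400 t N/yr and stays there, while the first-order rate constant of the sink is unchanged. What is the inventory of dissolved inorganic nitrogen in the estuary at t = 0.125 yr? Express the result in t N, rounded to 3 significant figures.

1440 t N

The sink rate constant is k = F₀/M₀ = 20290/1763 = 11.51 yr⁻¹.
Solving dM/dt = F₁ − kM with M(0) = M₀ gives M(t) = F₁/k + (M₀ − F₁/k)·e^(−kt).
F₁/k = 15400/11.51 = 1338.1 t N; kt = 11.51 × 0.125 = 1.439, e^(−kt) = 0.2373.
M(0.125) = 1338.1 + (1763 − 1338.1) × 0.2373 = 1338.1 + 100.8 = 1438.9 t N.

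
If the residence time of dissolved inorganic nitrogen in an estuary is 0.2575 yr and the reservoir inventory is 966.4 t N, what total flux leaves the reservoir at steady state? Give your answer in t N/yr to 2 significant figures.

F = M / τ = 966.4 / 0.2575 = 3753 t N/yr.

3800 t N/yr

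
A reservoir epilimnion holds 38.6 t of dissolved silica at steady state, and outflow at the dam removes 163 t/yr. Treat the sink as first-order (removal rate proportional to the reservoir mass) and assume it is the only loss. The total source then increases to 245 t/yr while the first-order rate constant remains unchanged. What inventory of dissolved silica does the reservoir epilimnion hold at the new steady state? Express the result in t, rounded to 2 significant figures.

58 t

Rate constant k = F/M = 163 / 38.6 = 4.223 yr⁻¹.
At the new steady state, source = k·M_new ⇒ M_new = 245 / 4.223 = 58.02 t.
(Equivalently M_new = M × F_new/F_old = 38.6 × 245/163.)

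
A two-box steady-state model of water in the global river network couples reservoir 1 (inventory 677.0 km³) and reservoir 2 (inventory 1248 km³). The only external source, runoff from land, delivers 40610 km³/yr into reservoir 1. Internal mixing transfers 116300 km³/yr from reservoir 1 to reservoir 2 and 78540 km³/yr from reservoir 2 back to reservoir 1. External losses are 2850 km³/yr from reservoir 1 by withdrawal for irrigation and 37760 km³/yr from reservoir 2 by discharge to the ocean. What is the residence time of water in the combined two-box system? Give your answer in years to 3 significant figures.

0.0474 yr

For the system as a whole, the A↔B exchange is internal and contributes nothing to the throughput; only the external sinks remove mass.
M_total = 677.0 + 1248 = 1925.0 km³.
ΣF_external_out = 2850 + 37760 = 40610 km³/yr.
τ = M_total / ΣF_ext = 1925.0 / 40610 = 0.04740 yr.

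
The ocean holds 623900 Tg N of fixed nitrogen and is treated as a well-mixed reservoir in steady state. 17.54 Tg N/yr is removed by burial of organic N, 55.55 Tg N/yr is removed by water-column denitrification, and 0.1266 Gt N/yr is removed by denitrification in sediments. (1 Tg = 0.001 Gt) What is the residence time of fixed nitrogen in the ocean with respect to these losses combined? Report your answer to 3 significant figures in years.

3120 yr

Convert the denitrification in sediments flux: 0.1266 Gt N/yr = 126.6 Tg N/yr.
Total removal = 17.54 + 55.55 + 126.6 = 199.69 Tg N/yr.
τ = M / ΣF_out = 623900 / 199.69 = 3124 yr.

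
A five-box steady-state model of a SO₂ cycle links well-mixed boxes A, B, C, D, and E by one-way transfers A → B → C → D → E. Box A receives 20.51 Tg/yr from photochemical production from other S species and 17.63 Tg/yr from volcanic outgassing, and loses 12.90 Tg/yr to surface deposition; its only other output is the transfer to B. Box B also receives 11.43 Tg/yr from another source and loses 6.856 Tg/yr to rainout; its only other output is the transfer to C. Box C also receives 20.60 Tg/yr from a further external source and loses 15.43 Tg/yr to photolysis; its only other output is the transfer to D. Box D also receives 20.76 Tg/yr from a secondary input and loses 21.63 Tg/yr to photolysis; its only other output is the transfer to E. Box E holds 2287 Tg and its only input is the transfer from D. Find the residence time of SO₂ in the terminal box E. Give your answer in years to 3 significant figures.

67.0 yr

Box A: F(A→B) = (20.51 + 17.63) − 12.90 = 25.240 Tg/yr.
Box B: F(B→C) = (25.240 + 11.43) − 6.856 = 29.814 Tg/yr.
Box C: F(C→D) = (29.814 + 20.60) − 15.43 = 34.984 Tg/yr.
Box D: F(D→E) = (34.984 + 20.76) − 21.63 = 34.114 Tg/yr.
Box E throughput = its input = 34.114 Tg/yr; τ = 2287 / 34.114 = 67.04 yr.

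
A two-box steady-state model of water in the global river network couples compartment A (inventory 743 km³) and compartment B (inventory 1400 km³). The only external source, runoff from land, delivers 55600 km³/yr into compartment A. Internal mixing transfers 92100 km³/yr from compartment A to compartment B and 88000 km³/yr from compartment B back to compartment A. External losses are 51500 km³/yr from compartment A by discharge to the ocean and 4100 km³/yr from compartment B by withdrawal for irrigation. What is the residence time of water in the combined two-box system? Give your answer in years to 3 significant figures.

0.0385 yr

Residence time in the combined system uses the total inventory and the total *external* removal — internal exchanges between the two boxes cancel.
M_total = 743 + 1400 = 2143.0 km³.
ΣF_external_out = 51500 + 4100 = 55600 km³/yr.
τ = M_total / ΣF_ext = 2143.0 / 55600 = 0.03854 yr.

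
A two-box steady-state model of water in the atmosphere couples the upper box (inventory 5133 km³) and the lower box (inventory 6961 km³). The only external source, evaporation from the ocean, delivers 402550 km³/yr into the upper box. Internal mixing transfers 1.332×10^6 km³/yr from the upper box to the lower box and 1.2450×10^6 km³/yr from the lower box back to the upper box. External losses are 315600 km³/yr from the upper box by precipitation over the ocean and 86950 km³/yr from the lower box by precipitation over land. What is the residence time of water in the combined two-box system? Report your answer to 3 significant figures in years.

0.0300 yr

For the system as a whole, the A↔B exchange is internal and contributes nothing to the throughput; only the external sinks remove mass.
M_total = 5133 + 6961 = 12094 km³.
ΣF_external_out = 315600 + 86950 = 402550 km³/yr.
τ = M_total / ΣF_ext = 12094 / 402550 = 0.03004 yr.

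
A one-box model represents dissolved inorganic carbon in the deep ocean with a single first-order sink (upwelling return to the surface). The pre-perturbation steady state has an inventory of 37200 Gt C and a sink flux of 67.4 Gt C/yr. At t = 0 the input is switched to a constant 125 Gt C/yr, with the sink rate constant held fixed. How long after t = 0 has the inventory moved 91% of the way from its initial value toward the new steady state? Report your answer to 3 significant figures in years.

τ = M₀/F₀ = 37200/67.4 = 551.9 yr.
The remaining gap fraction is e^(−t/τ); 91% covered ⇒ e^(−t/τ) = 0.0900.
t = −τ ln(0.0900) = 551.9 × 2.408 = 1329 yr.

1330 yr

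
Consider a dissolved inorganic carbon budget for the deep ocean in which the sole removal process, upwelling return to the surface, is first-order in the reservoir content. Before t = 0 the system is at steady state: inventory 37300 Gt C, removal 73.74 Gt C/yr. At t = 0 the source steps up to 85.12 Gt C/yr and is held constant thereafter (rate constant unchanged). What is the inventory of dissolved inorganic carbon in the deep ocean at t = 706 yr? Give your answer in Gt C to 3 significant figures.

41600 Gt C

The sink rate constant is k = F₀/M₀ = 73.74/37300 = 0.001977 yr⁻¹.
Solving dM/dt = F₁ − kM with M(0) = M₀ gives M(t) = F₁/k + (M₀ − F₁/k)·e^(−kt).
F₁/k = 85.12/0.001977 = 43056 Gt C; kt = 0.001977 × 706 = 1.396, e^(−kt) = 0.2477.
M(706) = 43056 + (37300 − 43056) × 0.2477 = 43056 − 1426 = 41631 Gt C.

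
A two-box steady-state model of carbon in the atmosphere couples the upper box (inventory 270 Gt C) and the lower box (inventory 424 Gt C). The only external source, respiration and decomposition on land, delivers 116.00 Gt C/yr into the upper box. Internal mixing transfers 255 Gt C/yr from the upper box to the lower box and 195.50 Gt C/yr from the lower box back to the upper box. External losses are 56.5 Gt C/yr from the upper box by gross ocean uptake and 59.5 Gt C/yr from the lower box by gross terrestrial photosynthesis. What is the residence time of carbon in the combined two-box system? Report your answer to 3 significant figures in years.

5.98 yr

Residence time in the combined system uses the total inventory and the total *external* removal — internal exchanges between the two boxes cancel.
M_total = 270 + 424 = 694.00 Gt C.
ΣF_external_out = 56.5 + 59.5 = 116.00 Gt C/yr.
τ = M_total / ΣF_ext = 694.00 / 116.00 = 5.983 yr.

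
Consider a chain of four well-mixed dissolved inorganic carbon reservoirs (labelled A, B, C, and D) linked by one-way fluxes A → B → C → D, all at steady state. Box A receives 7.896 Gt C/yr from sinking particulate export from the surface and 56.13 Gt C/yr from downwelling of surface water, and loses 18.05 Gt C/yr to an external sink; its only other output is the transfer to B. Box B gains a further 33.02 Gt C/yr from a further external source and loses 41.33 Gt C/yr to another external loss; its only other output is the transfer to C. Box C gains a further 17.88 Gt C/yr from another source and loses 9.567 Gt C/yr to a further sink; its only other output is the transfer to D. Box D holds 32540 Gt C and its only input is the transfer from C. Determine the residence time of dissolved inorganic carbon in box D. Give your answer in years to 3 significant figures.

708 yr

Box A: F(A→B) = (7.896 + 56.13) − 18.05 = 45.976 Gt C/yr.
Box B: F(B→C) = (45.976 + 33.02) − 41.33 = 37.666 Gt C/yr.
Box C: F(C→D) = (37.666 + 17.88) − 9.567 = 45.979 Gt C/yr.
Box D throughput = its input = 45.979 Gt C/yr; τ = 32540 / 45.979 = 707.7 yr.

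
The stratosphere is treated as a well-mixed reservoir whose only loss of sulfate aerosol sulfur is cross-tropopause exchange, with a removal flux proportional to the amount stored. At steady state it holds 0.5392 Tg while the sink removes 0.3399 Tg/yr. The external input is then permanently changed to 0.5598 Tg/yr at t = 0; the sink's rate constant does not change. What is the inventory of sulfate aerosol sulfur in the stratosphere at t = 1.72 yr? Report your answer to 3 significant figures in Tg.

τ = M₀/F₀ = 0.5392/0.3399 = 1.586 yr; rate constant k = 1/τ.
New steady state M_∞ = F₁/k = F₁·τ = 0.5598 × 1.586 = 0.88804 Tg.
M(t) = M_∞ + (M₀ − M_∞)·e^(−t/τ); t/τ = 1.72/1.586 = 1.084, so e^(−t/τ) = 0.3382.
M(t) = 0.88804 − 0.3488 × 0.3382 = 0.77008 Tg.

0.770 Tg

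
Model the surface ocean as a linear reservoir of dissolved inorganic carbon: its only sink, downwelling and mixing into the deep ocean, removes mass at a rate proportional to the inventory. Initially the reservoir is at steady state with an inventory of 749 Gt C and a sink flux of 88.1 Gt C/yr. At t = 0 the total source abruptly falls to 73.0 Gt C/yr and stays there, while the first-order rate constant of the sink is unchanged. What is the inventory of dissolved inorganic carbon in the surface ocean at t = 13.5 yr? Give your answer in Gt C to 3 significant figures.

647 Gt C

τ = M₀/F₀ = 749/88.1 = 8.502 yr; rate constant k = 1/τ.
New steady state M_∞ = F₁/k = F₁·τ = 73.0 × 8.502 = 620.62 Gt C.
M(t) = M_∞ + (M₀ − M_∞)·e^(−t/τ); t/τ = 13.5/8.502 = 1.588, so e^(−t/τ) = 0.2044.
M(t) = 620.62 + 128.4 × 0.2044 = 646.86 Gt C.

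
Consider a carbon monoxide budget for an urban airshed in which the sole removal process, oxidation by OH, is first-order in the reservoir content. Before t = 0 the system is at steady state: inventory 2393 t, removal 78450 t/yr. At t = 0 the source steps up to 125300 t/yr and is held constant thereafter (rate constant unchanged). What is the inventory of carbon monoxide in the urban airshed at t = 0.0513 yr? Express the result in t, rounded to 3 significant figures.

3560 t

Residence time τ = M₀/F₀ = 0.03050 yr. The eventual steady state is M_∞ = M₀·(F₁/F₀) = 2393 × 125300/78450 = 3822.1 t.
The anomaly ΔM(t) = M(t) − M_∞ decays as ΔM₀·e^(−t/τ) with ΔM₀ = 2393 − 3822.1 = −1429 t.
At t = 0.0513 yr, e^(−t/τ) = e^(−1.682) = 0.1860, so ΔM = −265.9 t and M = 3822.1 − 265.9 = 3556.2 t.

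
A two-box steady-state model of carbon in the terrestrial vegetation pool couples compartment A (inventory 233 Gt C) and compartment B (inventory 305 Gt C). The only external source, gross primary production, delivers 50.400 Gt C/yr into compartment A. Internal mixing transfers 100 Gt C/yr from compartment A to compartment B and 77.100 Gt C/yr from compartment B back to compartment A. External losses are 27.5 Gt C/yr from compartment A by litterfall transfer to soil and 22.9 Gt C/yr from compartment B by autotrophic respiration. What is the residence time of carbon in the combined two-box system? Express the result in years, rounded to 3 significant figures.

Residence time in the combined system uses the total inventory and the total *external* removal — internal exchanges between the two boxes cancel.
M_total = 233 + 305 = 538.00 Gt C.
ΣF_external_out = 27.5 + 22.9 = 50.400 Gt C/yr.
τ = M_total / ΣF_ext = 538.00 / 50.400 = 10.67 yr.

10.7 yr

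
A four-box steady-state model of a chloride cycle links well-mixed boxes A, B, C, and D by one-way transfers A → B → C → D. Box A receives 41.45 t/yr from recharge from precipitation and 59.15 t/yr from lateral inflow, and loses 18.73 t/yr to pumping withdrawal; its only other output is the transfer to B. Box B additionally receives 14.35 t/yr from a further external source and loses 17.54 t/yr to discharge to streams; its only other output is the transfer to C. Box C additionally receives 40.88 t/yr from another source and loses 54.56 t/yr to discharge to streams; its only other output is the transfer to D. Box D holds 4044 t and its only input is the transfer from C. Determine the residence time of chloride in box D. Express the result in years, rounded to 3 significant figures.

62.2 yr

Box A: F(A→B) = (41.45 + 59.15) − 18.73 = 81.870 t/yr.
Box B: F(B→C) = (81.870 + 14.35) − 17.54 = 78.680 t/yr.
Box C: F(C→D) = (78.680 + 40.88) − 54.56 = 65.000 t/yr.
Box D throughput = its input = 65.000 t/yr; τ = 4044 / 65.000 = 62.22 yr.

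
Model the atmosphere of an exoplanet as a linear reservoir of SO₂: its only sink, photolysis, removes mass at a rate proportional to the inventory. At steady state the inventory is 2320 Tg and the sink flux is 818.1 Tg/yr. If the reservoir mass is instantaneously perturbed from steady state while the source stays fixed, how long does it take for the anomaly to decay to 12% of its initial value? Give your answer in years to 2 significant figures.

For a linear reservoir the anomaly decays as exp(−t/τ) with τ = M/F = 2320/818.1 = 2.836 yr.
exp(−t/τ) = 0.12 ⇒ t = −τ ln(0.12) = 2.836 × 2.120 = 6.013 yr.

6.0 yr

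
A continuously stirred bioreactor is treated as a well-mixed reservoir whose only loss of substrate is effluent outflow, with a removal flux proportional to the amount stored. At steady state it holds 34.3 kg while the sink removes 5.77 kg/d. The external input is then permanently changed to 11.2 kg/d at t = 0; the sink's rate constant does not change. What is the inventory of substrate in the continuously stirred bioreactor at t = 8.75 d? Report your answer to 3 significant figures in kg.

59.2 kg

Residence time τ = M₀/F₀ = 5.945 d. The eventual steady state is M_∞ = M₀·(F₁/F₀) = 34.3 × 11.2/5.77 = 66.579 kg.
The anomaly ΔM(t) = M(t) − M_∞ decays as ΔM₀·e^(−t/τ) with ΔM₀ = 34.3 − 66.579 = −32.28 kg.
At t = 8.75 d, e^(−t/τ) = e^(−1.472) = 0.2295, so ΔM = −7.407 kg and M = 66.579 − 7.407 = 59.171 kg.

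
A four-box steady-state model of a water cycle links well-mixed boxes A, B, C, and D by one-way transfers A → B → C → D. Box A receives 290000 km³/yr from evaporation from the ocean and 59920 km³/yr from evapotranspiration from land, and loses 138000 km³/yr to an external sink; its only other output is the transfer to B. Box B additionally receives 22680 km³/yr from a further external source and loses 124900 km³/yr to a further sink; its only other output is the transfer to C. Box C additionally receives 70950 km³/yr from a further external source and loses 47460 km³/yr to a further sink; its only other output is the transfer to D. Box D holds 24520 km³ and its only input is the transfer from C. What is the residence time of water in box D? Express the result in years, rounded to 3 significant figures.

Box A: F(A→B) = (290000 + 59920) − 138000 = 211920 km³/yr.
Box B: F(B→C) = (211920 + 22680) − 124900 = 109700 km³/yr.
Box C: F(C→D) = (109700 + 70950) − 47460 = 133190 km³/yr.
Box D throughput = its input = 133190 km³/yr; τ = 24520 / 133190 = 0.1841 yr.

0.184 yr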